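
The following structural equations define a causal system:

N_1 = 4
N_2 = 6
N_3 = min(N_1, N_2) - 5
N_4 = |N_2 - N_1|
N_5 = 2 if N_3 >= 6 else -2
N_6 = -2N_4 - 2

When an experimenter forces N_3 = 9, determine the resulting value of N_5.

do(N_3=9) replaces the equation N_3 = min(N_1, N_2) - 5 with the constant N_3 = 9.
N_5 = 2 if N_3 >= 6 else -2  [with N_3=9]  = 2

2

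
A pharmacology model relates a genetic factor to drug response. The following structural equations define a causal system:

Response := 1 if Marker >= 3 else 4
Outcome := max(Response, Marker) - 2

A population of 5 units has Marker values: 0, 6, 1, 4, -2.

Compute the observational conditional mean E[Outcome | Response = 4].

2

Observing Response=4 restricts to units where Response's equation naturally yields 4: Marker ∈ {0, 1, -2}. In that subpopulation Outcome = 2, 2, 2, mean 2.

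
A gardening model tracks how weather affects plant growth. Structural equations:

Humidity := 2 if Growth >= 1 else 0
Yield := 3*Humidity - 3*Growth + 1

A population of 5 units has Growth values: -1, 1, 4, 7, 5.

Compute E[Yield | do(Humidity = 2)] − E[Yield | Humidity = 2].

3.15

Every unit gets Humidity=2 under the intervention. Yield values become 10, 4, -5, -14, -8; E[Yield|do(Humidity=2)] = -2.6.
Conditioning on Humidity=2 selects the 4 unit(s) with Growth ∈ {1, 4, 7, 5}. Their Yield values: 4, -5, -14, -8. Mean = -5.75.
Difference = -2.6 − (-5.75) = 3.15.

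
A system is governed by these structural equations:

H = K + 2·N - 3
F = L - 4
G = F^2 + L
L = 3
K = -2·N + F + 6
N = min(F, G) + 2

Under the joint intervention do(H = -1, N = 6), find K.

-7

Setting H = -1, N = 6 by intervention discards those variables' equations.
F = L - 4  [with L=3]  = -1
K = -2·N + F + 6  [with N=6, F=-1]  = -7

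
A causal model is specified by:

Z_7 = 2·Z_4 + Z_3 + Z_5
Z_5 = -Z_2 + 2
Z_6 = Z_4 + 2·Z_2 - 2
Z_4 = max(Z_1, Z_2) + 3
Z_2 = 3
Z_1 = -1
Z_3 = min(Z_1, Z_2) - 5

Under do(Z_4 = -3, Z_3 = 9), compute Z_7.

2

The joint intervention fixes Z_4 = -3, Z_3 = 9, removing each variable's own equation.
Z_5 = -Z_2 + 2  [with Z_2=3]  = -1
Z_7 = 2·Z_4 + Z_3 + Z_5  [with Z_4=-3, Z_3=9, Z_5=-1]  = 2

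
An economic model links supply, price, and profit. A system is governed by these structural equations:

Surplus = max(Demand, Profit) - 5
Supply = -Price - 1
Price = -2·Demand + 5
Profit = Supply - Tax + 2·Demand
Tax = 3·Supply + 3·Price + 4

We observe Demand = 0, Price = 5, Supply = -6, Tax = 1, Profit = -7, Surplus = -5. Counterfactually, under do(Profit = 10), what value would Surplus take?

5

The intervention breaks the incoming arrows to Profit: Profit = Supply - Tax + 2·Demand no longer applies, and Profit = 10.
Surplus = max(Demand, Profit) - 5  [with Demand=0, Profit=10]  = 5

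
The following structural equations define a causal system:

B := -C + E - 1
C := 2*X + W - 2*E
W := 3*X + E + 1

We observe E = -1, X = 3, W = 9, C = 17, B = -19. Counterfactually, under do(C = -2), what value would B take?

Intervening sets C = -2 and removes its equation (C := 2*X + W - 2*E).
B = -C + E - 1  [with C=-2, E=-1]  = 0

0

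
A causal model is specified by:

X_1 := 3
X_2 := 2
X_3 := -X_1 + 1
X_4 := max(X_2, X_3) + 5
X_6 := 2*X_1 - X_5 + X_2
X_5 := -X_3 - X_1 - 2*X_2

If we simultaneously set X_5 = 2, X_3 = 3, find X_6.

6

The joint intervention fixes X_5 = 2, X_3 = 3, removing each variable's own equation.
X_6 = 2*X_1 - X_5 + X_2  [with X_1=3, X_5=2, X_2=2]  = 6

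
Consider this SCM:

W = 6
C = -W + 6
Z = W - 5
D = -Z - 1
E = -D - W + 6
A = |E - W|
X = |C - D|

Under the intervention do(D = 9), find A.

Under do(D=9), the mechanism D = -Z - 1 is discarded; D is fixed at 9.
E = -D - W + 6  [with D=9, W=6]  = -9
A = |E - W|  [with E=-9, W=6]  = 15

15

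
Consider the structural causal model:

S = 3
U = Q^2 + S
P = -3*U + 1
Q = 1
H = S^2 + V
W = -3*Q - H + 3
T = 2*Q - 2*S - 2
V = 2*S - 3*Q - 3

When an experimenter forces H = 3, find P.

Intervening sets H = 3 and removes its equation (H = S^2 + V).
P is not downstream of the intervention, so its value is determined by the original equations.
U = Q^2 + S  [with Q=1, S=3]  = 4
P = -3*U + 1  [with U=4]  = -11

-11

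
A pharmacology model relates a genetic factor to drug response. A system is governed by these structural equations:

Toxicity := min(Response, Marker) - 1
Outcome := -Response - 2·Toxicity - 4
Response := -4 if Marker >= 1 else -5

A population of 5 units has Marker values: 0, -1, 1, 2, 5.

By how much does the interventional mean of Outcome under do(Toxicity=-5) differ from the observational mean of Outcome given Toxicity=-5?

0.4

Under do(Toxicity=-5), Toxicity's equation is replaced by Toxicity=-5 for every unit. Per-unit Outcome: 11, 11, 10, 10, 10. Mean = 10.4.
Conditioning on Toxicity=-5 selects the 3 unit(s) with Marker ∈ {1, 2, 5}. Their Outcome values: 10, 10, 10. Mean = 10.
Difference = 10.4 − 10 = 0.4.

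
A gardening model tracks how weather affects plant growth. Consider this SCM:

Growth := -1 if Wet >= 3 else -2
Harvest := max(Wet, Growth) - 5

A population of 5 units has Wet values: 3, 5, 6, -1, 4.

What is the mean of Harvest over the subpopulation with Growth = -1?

Observing Growth=-1 restricts to units where Growth's equation naturally yields -1: Wet ∈ {3, 5, 6, 4}. In that subpopulation Harvest = -2, 0, 1, -1, mean -0.5.

-0.5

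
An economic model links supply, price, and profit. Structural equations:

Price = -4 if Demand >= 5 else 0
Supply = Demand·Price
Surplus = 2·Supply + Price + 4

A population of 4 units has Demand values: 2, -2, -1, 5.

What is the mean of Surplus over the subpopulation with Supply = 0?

4

Conditioning on Supply=0 selects the 3 unit(s) with Demand ∈ {2, -2, -1}. Their Surplus values: 4, 4, 4. Mean = 4.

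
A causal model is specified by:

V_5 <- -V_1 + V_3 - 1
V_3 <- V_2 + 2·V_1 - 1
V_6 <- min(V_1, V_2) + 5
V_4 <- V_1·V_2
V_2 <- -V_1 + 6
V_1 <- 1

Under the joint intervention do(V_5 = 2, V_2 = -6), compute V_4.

Setting V_5 = 2, V_2 = -6 by intervention discards those variables' equations.
V_4 = V_1·V_2  [with V_1=1, V_2=-6]  = -6

-6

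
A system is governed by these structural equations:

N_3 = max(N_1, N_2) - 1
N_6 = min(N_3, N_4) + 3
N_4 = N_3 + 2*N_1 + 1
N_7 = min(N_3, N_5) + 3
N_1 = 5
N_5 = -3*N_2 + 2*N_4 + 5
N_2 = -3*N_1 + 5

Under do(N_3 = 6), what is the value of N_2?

Under do(N_3=6), the mechanism N_3 = max(N_1, N_2) - 1 is discarded; N_3 is fixed at 6.
Since N_2 is not a descendant of the intervened variable, it is unaffected.
N_2 = -3*N_1 + 5  [with N_1=5]  = -10

-10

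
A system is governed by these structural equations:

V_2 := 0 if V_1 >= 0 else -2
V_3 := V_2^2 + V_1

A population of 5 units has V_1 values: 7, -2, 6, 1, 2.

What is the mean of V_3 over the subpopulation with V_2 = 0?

Conditioning on V_2=0 selects the 4 unit(s) with V_1 ∈ {7, 6, 1, 2}. Their V_3 values: 7, 6, 1, 2. Mean = 4.

4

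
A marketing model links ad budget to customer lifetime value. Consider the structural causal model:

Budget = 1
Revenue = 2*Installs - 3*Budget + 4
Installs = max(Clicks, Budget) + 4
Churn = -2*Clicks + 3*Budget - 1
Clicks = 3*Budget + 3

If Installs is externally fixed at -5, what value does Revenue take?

do(Installs=-5) replaces the equation Installs = max(Clicks, Budget) + 4 with the constant Installs = -5.
Revenue = 2*Installs - 3*Budget + 4  [with Installs=-5, Budget=1]  = -9

-9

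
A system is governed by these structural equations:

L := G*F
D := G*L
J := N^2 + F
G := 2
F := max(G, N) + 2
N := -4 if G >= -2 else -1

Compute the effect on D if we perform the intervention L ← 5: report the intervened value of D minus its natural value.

Intervening sets L = 5 and removes its equation (L := G*F).
D = G*L  [with G=2, L=5]  = 10
Without intervention: N = -4 if G >= -2 else -1  [with G=2]  = -4; F = max(G, N) + 2  [with G=2, N=-4]  = 4; L = G*F  [with G=2, F=4]  = 8; D = G*L  [with G=2, L=8]  = 16.
Change = 10 − 16 = -6.

-6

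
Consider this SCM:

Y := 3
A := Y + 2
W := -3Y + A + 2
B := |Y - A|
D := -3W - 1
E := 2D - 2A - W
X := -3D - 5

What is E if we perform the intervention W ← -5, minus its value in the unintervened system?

21

The intervention breaks the incoming arrows to W: W := -3Y + A + 2 no longer applies, and W = -5.
A = Y + 2  [with Y=3]  = 5
D = -3W - 1  [with W=-5]  = 14
E = 2D - 2A - W  [with D=14, A=5, W=-5]  = 23
Without intervention: A = Y + 2  [with Y=3]  = 5; W = -3Y + A + 2  [with Y=3, A=5]  = -2; D = -3W - 1  [with W=-2]  = 5; E = 2D - 2A - W  [with D=5, A=5, W=-2]  = 2.
Change = 23 − 2 = 21.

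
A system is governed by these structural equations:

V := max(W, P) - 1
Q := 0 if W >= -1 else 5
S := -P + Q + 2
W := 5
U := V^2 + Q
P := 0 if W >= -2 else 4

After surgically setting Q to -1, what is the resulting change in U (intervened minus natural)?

The intervention breaks the incoming arrows to Q: Q := 0 if W >= -1 else 5 no longer applies, and Q = -1.
P = 0 if W >= -2 else 4  [with W=5]  = 0
V = max(W, P) - 1  [with W=5, P=0]  = 4
U = V^2 + Q  [with V=4, Q=-1]  = 15
Without intervention: P = 0 if W >= -2 else 4  [with W=5]  = 0; Q = 0 if W >= -1 else 5  [with W=5]  = 0; V = max(W, P) - 1  [with W=5, P=0]  = 4; U = V^2 + Q  [with V=4, Q=0]  = 16.
Change = 15 − 16 = -1.

-1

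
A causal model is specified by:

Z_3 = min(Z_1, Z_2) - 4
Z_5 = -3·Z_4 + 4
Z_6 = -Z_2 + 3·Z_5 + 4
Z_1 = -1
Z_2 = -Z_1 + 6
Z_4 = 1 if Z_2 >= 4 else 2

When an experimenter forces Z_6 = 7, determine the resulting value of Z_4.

do(Z_6=7) replaces the equation Z_6 = -Z_2 + 3·Z_5 + 4 with the constant Z_6 = 7.
No directed path runs from Z_6 to Z_4, so Z_4 keeps its natural value.
Z_2 = -Z_1 + 6  [with Z_1=-1]  = 7
Z_4 = 1 if Z_2 >= 4 else 2  [with Z_2=7]  = 1

1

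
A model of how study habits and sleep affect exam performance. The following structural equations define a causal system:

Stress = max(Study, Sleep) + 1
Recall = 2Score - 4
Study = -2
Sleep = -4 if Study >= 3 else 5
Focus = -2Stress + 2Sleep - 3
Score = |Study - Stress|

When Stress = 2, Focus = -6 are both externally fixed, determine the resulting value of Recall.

4

Setting Stress = 2, Focus = -6 by intervention discards those variables' equations.
Score = |Study - Stress|  [with Study=-2, Stress=2]  = 4
Recall = 2Score - 4  [with Score=4]  = 4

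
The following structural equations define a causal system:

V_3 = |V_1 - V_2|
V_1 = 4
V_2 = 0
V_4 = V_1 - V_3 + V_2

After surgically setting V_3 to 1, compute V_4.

The intervention breaks the incoming arrows to V_3: V_3 = |V_1 - V_2| no longer applies, and V_3 = 1.
V_4 = V_1 - V_3 + V_2  [with V_1=4, V_3=1, V_2=0]  = 3

3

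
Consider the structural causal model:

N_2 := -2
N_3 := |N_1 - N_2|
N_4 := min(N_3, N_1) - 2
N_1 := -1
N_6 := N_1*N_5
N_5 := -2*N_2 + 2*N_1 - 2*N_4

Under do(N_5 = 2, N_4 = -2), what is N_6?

Setting N_5 = 2, N_4 = -2 by intervention discards those variables' equations.
N_6 = N_1*N_5  [with N_1=-1, N_5=2]  = -2

-2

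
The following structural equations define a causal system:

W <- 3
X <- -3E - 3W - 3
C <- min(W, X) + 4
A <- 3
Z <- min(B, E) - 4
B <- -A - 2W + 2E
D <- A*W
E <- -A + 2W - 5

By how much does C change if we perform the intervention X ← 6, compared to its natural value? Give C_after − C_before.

Intervening sets X = 6 and removes its equation (X <- -3E - 3W - 3).
C = min(W, X) + 4  [with W=3, X=6]  = 7
Without intervention: E = -A + 2W - 5  [with A=3, W=3]  = -2; X = -3E - 3W - 3  [with E=-2, W=3]  = -6; C = min(W, X) + 4  [with W=3, X=-6]  = -2.
Change = 7 − (-2) = 9.

9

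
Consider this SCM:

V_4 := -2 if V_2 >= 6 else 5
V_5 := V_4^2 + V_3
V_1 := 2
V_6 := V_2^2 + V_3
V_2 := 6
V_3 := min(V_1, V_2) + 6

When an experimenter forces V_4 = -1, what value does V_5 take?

9

Intervening sets V_4 = -1 and removes its equation (V_4 := -2 if V_2 >= 6 else 5).
V_3 = min(V_1, V_2) + 6  [with V_1=2, V_2=6]  = 8
V_5 = V_4^2 + V_3  [with V_4=-1, V_3=8]  = 9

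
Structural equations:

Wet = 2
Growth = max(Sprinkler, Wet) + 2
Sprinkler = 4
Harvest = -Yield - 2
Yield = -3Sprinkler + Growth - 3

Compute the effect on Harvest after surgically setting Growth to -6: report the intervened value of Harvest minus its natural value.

12

do(Growth=-6) replaces the equation Growth = max(Sprinkler, Wet) + 2 with the constant Growth = -6.
Yield = -3Sprinkler + Growth - 3  [with Sprinkler=4, Growth=-6]  = -21
Harvest = -Yield - 2  [with Yield=-21]  = 19
Without intervention: Growth = max(Sprinkler, Wet) + 2  [with Sprinkler=4, Wet=2]  = 6; Yield = -3Sprinkler + Growth - 3  [with Sprinkler=4, Growth=6]  = -9; Harvest = -Yield - 2  [with Yield=-9]  = 7.
Change = 19 − 7 = 12.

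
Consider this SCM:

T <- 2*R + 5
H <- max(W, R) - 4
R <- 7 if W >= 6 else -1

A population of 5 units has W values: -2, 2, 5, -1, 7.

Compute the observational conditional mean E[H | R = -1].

Conditioning on R=-1 selects the 4 unit(s) with W ∈ {-2, 2, 5, -1}. Their H values: -5, -2, 1, -5. Mean = -2.75.

-2.75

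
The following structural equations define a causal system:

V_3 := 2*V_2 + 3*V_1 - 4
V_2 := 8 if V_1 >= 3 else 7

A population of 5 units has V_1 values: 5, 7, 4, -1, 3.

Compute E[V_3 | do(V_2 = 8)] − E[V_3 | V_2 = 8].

-3.45

The intervention sets V_2=8 in all 5 units regardless of V_1. Recomputing V_3 per unit gives 27, 33, 24, 9, 21; average 22.8.
Observing V_2=8 restricts to units where V_2's equation naturally yields 8: V_1 ∈ {5, 7, 4, 3}. In that subpopulation V_3 = 27, 33, 24, 21, mean 26.25.
Difference = 22.8 − 26.25 = -3.45.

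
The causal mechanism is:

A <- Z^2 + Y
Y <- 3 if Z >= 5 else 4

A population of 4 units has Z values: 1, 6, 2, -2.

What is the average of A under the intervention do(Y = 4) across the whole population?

Under do(Y=4), Y's equation is replaced by Y=4 for every unit. Per-unit A: 5, 40, 8, 8. Mean = 15.25.

15.25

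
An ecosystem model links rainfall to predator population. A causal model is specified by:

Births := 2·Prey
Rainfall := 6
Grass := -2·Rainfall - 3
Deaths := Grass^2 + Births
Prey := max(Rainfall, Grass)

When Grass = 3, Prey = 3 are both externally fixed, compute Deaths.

15

Under do(Grass = 3, Prey = 3), each intervened variable's structural equation is replaced by its fixed value.
Births = 2·Prey  [with Prey=3]  = 6
Deaths = Grass^2 + Births  [with Grass=3, Births=6]  = 15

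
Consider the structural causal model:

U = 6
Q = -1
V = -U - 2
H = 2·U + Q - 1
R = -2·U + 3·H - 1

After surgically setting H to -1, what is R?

-16

Intervening sets H = -1 and removes its equation (H = 2·U + Q - 1).
R = -2·U + 3·H - 1  [with U=6, H=-1]  = -16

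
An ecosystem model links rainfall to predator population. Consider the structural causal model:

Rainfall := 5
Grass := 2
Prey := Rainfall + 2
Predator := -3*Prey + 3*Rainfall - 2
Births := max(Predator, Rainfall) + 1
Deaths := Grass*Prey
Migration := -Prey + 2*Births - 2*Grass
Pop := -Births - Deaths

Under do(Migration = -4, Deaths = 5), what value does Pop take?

Under do(Migration = -4, Deaths = 5), each intervened variable's structural equation is replaced by its fixed value.
Prey = Rainfall + 2  [with Rainfall=5]  = 7
Predator = -3*Prey + 3*Rainfall - 2  [with Prey=7, Rainfall=5]  = -8
Births = max(Predator, Rainfall) + 1  [with Predator=-8, Rainfall=5]  = 6
Pop = -Births - Deaths  [with Births=6, Deaths=5]  = -11

-11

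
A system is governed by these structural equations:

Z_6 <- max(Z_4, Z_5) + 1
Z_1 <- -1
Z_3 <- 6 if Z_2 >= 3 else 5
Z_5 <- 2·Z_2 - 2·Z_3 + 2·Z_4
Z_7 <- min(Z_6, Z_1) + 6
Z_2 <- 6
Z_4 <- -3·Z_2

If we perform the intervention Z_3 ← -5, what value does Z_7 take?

The intervention breaks the incoming arrows to Z_3: Z_3 <- 6 if Z_2 >= 3 else 5 no longer applies, and Z_3 = -5.
Z_4 = -3·Z_2  [with Z_2=6]  = -18
Z_5 = 2·Z_2 - 2·Z_3 + 2·Z_4  [with Z_2=6, Z_3=-5, Z_4=-18]  = -14
Z_6 = max(Z_4, Z_5) + 1  [with Z_4=-18, Z_5=-14]  = -13
Z_7 = min(Z_6, Z_1) + 6  [with Z_6=-13, Z_1=-1]  = -7

-7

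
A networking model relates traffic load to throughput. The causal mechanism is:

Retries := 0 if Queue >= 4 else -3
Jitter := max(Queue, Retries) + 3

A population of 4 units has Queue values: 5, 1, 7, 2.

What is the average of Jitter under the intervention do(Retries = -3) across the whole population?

6.75

The intervention sets Retries=-3 in all 4 units regardless of Queue. Recomputing Jitter per unit gives 8, 4, 10, 5; average 6.75.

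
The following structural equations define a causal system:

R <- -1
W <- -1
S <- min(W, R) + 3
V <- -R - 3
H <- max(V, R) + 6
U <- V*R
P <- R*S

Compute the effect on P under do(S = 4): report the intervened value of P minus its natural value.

The intervention breaks the incoming arrows to S: S <- min(W, R) + 3 no longer applies, and S = 4.
P = R*S  [with R=-1, S=4]  = -4
Without intervention: S = min(W, R) + 3  [with W=-1, R=-1]  = 2; P = R*S  [with R=-1, S=2]  = -2.
Change = -4 − (-2) = -2.

-2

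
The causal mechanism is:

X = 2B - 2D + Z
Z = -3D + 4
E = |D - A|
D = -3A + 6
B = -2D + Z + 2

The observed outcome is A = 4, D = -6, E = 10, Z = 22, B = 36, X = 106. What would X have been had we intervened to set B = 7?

The intervention breaks the incoming arrows to B: B = -2D + Z + 2 no longer applies, and B = 7.
D = -3A + 6  [with A=4]  = -6
Z = -3D + 4  [with D=-6]  = 22
X = 2B - 2D + Z  [with B=7, D=-6, Z=22]  = 48

48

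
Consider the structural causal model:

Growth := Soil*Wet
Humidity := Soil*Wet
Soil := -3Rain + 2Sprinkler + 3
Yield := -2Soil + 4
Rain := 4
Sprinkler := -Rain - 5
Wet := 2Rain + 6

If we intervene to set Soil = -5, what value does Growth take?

do(Soil=-5) replaces the equation Soil := -3Rain + 2Sprinkler + 3 with the constant Soil = -5.
Wet = 2Rain + 6  [with Rain=4]  = 14
Growth = Soil*Wet  [with Soil=-5, Wet=14]  = -70

-70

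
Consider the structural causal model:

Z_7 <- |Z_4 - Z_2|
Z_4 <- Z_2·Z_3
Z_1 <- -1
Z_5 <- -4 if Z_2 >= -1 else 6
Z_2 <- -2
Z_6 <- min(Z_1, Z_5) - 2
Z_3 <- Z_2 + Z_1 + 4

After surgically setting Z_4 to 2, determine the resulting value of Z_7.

The intervention breaks the incoming arrows to Z_4: Z_4 <- Z_2·Z_3 no longer applies, and Z_4 = 2.
Z_7 = |Z_4 - Z_2|  [with Z_4=2, Z_2=-2]  = 4

4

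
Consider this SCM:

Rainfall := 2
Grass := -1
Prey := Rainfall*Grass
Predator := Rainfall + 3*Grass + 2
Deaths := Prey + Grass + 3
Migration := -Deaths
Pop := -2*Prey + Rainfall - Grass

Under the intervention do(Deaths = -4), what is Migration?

The intervention breaks the incoming arrows to Deaths: Deaths := Prey + Grass + 3 no longer applies, and Deaths = -4.
Migration = -Deaths  [with Deaths=-4]  = 4

4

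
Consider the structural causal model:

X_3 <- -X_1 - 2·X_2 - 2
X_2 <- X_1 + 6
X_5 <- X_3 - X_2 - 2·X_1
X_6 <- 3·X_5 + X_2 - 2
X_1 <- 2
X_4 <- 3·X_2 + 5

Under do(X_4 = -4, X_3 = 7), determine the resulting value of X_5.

-5

The joint intervention fixes X_4 = -4, X_3 = 7, removing each variable's own equation.
X_2 = X_1 + 6  [with X_1=2]  = 8
X_5 = X_3 - X_2 - 2·X_1  [with X_3=7, X_2=8, X_1=2]  = -5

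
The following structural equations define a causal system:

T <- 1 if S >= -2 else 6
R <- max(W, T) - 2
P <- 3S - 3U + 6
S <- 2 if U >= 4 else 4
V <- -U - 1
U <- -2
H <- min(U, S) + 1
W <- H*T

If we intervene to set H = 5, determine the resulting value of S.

4

The intervention breaks the incoming arrows to H: H <- min(U, S) + 1 no longer applies, and H = 5.
Since S is not a descendant of the intervened variable, it is unaffected.
S = 2 if U >= 4 else 4  [with U=-2]  = 4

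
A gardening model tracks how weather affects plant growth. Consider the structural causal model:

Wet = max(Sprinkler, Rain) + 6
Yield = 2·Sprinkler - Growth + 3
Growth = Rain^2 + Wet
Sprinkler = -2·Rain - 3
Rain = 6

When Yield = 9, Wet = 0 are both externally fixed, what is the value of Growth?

Under do(Yield = 9, Wet = 0), each intervened variable's structural equation is replaced by its fixed value.
Growth = Rain^2 + Wet  [with Rain=6, Wet=0]  = 36

36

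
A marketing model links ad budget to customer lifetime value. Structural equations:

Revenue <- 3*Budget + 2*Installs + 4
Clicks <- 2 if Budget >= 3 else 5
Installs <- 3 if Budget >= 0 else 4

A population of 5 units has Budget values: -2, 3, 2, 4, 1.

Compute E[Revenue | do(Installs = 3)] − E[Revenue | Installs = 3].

Every unit gets Installs=3 under the intervention. Revenue values become 4, 19, 16, 22, 13; E[Revenue|do(Installs=3)] = 14.8.
E[Revenue|Installs=3] averages over only the 4 units with Installs=3 (Budget = 3, 2, 4, 1): Revenue = 19, 16, 22, 13, mean 17.5.
Difference = 14.8 − 17.5 = -2.7.

-2.7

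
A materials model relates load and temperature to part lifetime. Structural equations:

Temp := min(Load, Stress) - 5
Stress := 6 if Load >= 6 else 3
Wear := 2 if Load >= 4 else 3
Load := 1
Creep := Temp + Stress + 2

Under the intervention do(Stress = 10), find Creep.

Under do(Stress=10), the mechanism Stress := 6 if Load >= 6 else 3 is discarded; Stress is fixed at 10.
Temp = min(Load, Stress) - 5  [with Load=1, Stress=10]  = -4
Creep = Temp + Stress + 2  [with Temp=-4, Stress=10]  = 8

8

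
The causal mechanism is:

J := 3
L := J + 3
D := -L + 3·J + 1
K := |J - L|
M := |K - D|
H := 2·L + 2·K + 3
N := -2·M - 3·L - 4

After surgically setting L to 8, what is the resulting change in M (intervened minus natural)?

2

do(L=8) replaces the equation L := J + 3 with the constant L = 8.
D = -L + 3·J + 1  [with L=8, J=3]  = 2
K = |J - L|  [with J=3, L=8]  = 5
M = |K - D|  [with K=5, D=2]  = 3
Without intervention: L = J + 3  [with J=3]  = 6; D = -L + 3·J + 1  [with L=6, J=3]  = 4; K = |J - L|  [with J=3, L=6]  = 3; M = |K - D|  [with K=3, D=4]  = 1.
Change = 3 − 1 = 2.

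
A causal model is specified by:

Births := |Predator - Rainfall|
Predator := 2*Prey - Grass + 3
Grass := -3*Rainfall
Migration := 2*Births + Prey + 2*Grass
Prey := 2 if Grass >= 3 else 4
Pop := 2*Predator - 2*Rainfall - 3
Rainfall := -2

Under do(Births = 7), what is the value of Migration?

The intervention breaks the incoming arrows to Births: Births := |Predator - Rainfall| no longer applies, and Births = 7.
Grass = -3*Rainfall  [with Rainfall=-2]  = 6
Prey = 2 if Grass >= 3 else 4  [with Grass=6]  = 2
Migration = 2*Births + Prey + 2*Grass  [with Births=7, Prey=2, Grass=6]  = 28

28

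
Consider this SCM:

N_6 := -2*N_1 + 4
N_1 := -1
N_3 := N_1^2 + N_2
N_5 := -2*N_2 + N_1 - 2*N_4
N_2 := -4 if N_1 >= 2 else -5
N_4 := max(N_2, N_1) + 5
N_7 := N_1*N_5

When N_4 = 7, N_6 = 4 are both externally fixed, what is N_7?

5

Setting N_4 = 7, N_6 = 4 by intervention discards those variables' equations.
N_2 = -4 if N_1 >= 2 else -5  [with N_1=-1]  = -5
N_5 = -2*N_2 + N_1 - 2*N_4  [with N_2=-5, N_1=-1, N_4=7]  = -5
N_7 = N_1*N_5  [with N_1=-1, N_5=-5]  = 5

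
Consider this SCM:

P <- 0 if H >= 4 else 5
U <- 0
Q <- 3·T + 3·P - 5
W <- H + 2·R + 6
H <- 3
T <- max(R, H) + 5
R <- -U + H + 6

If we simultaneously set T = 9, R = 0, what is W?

The joint intervention fixes T = 9, R = 0, removing each variable's own equation.
W = H + 2·R + 6  [with H=3, R=0]  = 9

9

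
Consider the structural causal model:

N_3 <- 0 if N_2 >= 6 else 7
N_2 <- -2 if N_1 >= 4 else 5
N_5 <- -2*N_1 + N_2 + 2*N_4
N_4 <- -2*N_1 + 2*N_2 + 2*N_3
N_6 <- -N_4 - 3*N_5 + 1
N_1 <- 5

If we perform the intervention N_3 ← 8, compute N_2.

Under do(N_3=8), the mechanism N_3 <- 0 if N_2 >= 6 else 7 is discarded; N_3 is fixed at 8.
Since N_2 is not a descendant of the intervened variable, it is unaffected.
N_2 = -2 if N_1 >= 4 else 5  [with N_1=5]  = -2

-2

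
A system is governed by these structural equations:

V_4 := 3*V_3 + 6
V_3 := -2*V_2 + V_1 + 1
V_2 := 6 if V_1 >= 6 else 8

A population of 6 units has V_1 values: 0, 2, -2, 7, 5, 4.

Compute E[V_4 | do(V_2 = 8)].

Every unit gets V_2=8 under the intervention. V_4 values become -39, -33, -45, -18, -24, -27; E[V_4|do(V_2=8)] = -31.

-31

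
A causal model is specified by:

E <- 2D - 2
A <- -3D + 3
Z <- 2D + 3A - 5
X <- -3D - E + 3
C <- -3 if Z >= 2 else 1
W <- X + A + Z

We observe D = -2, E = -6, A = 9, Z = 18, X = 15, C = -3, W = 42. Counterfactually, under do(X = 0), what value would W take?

27

Under do(X=0), the mechanism X <- -3D - E + 3 is discarded; X is fixed at 0.
A = -3D + 3  [with D=-2]  = 9
Z = 2D + 3A - 5  [with D=-2, A=9]  = 18
W = X + A + Z  [with X=0, A=9, Z=18]  = 27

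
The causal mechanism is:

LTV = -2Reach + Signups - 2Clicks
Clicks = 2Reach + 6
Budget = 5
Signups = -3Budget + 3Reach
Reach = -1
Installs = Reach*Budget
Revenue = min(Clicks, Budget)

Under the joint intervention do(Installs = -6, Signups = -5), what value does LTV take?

Under do(Installs = -6, Signups = -5), each intervened variable's structural equation is replaced by its fixed value.
Clicks = 2Reach + 6  [with Reach=-1]  = 4
LTV = -2Reach + Signups - 2Clicks  [with Reach=-1, Signups=-5, Clicks=4]  = -11

-11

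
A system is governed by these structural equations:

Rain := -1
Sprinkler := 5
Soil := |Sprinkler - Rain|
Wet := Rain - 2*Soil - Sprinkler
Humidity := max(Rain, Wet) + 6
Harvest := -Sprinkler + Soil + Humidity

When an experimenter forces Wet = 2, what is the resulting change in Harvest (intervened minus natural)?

Under do(Wet=2), the mechanism Wet := Rain - 2*Soil - Sprinkler is discarded; Wet is fixed at 2.
Soil = |Sprinkler - Rain|  [with Sprinkler=5, Rain=-1]  = 6
Humidity = max(Rain, Wet) + 6  [with Rain=-1, Wet=2]  = 8
Harvest = -Sprinkler + Soil + Humidity  [with Sprinkler=5, Soil=6, Humidity=8]  = 9
Without intervention: Soil = |Sprinkler - Rain|  [with Sprinkler=5, Rain=-1]  = 6; Wet = Rain - 2*Soil - Sprinkler  [with Rain=-1, Soil=6, Sprinkler=5]  = -18; Humidity = max(Rain, Wet) + 6  [with Rain=-1, Wet=-18]  = 5; Harvest = -Sprinkler + Soil + Humidity  [with Sprinkler=5, Soil=6, Humidity=5]  = 6.
Change = 9 − 6 = 3.

3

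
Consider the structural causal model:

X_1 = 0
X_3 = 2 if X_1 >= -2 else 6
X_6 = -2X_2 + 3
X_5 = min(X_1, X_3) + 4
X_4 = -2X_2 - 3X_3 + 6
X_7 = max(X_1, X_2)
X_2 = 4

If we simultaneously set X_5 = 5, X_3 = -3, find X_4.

7

Under do(X_5 = 5, X_3 = -3), each intervened variable's structural equation is replaced by its fixed value.
X_4 = -2X_2 - 3X_3 + 6  [with X_2=4, X_3=-3]  = 7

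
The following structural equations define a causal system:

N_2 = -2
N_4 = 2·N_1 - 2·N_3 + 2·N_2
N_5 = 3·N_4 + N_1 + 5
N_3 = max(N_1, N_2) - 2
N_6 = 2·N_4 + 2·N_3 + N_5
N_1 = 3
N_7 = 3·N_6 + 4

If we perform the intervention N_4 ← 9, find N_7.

169

The intervention breaks the incoming arrows to N_4: N_4 = 2·N_1 - 2·N_3 + 2·N_2 no longer applies, and N_4 = 9.
N_3 = max(N_1, N_2) - 2  [with N_1=3, N_2=-2]  = 1
N_5 = 3·N_4 + N_1 + 5  [with N_4=9, N_1=3]  = 35
N_6 = 2·N_4 + 2·N_3 + N_5  [with N_4=9, N_3=1, N_5=35]  = 55
N_7 = 3·N_6 + 4  [with N_6=55]  = 169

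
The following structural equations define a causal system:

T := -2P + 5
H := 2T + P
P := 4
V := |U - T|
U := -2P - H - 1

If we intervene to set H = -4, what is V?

do(H=-4) replaces the equation H := 2T + P with the constant H = -4.
T = -2P + 5  [with P=4]  = -3
U = -2P - H - 1  [with P=4, H=-4]  = -5
V = |U - T|  [with U=-5, T=-3]  = 2

2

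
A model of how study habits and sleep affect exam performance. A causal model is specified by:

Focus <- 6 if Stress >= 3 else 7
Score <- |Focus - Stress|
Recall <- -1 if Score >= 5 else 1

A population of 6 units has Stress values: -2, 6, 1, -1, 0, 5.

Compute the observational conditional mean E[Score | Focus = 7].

7.5

Observing Focus=7 restricts to units where Focus's equation naturally yields 7: Stress ∈ {-2, 1, -1, 0}. In that subpopulation Score = 9, 6, 8, 7, mean 7.5.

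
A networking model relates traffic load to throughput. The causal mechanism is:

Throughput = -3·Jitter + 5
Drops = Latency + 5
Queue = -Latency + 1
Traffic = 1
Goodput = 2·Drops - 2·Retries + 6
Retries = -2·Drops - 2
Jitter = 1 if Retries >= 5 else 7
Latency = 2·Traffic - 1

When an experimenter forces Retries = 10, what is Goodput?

do(Retries=10) replaces the equation Retries = -2·Drops - 2 with the constant Retries = 10.
Latency = 2·Traffic - 1  [with Traffic=1]  = 1
Drops = Latency + 5  [with Latency=1]  = 6
Goodput = 2·Drops - 2·Retries + 6  [with Drops=6, Retries=10]  = -2

-2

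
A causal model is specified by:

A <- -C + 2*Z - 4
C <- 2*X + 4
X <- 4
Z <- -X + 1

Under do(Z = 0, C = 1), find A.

-5

Setting Z = 0, C = 1 by intervention discards those variables' equations.
A = -C + 2*Z - 4  [with C=1, Z=0]  = -5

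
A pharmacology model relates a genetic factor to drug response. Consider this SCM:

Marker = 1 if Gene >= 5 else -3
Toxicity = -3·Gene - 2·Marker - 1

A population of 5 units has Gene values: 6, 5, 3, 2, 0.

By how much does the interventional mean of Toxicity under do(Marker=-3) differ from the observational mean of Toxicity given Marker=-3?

Under do(Marker=-3), Marker's equation is replaced by Marker=-3 for every unit. Per-unit Toxicity: -13, -10, -4, -1, 5. Mean = -4.6.
Conditioning on Marker=-3 selects the 3 unit(s) with Gene ∈ {3, 2, 0}. Their Toxicity values: -4, -1, 5. Mean = 0.
Difference = -4.6 − 0 = -4.6.

-4.6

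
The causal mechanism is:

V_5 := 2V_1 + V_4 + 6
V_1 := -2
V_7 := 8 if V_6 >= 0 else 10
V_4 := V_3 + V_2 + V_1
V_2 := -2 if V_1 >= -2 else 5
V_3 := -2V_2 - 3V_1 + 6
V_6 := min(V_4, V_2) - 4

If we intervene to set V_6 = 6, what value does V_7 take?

Intervening sets V_6 = 6 and removes its equation (V_6 := min(V_4, V_2) - 4).
V_7 = 8 if V_6 >= 0 else 10  [with V_6=6]  = 8

8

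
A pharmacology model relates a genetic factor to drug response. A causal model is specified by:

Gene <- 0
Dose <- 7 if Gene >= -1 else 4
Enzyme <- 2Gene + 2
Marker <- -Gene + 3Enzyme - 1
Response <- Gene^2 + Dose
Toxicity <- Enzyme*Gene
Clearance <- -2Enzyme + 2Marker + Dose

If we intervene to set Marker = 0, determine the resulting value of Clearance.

3

The intervention breaks the incoming arrows to Marker: Marker <- -Gene + 3Enzyme - 1 no longer applies, and Marker = 0.
Dose = 7 if Gene >= -1 else 4  [with Gene=0]  = 7
Enzyme = 2Gene + 2  [with Gene=0]  = 2
Clearance = -2Enzyme + 2Marker + Dose  [with Enzyme=2, Marker=0, Dose=7]  = 3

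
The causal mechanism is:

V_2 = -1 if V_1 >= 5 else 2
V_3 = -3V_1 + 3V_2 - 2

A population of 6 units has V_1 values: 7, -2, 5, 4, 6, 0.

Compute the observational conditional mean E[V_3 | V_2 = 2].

2

E[V_3|V_2=2] averages over only the 3 units with V_2=2 (V_1 = -2, 4, 0): V_3 = 10, -8, 4, mean 2.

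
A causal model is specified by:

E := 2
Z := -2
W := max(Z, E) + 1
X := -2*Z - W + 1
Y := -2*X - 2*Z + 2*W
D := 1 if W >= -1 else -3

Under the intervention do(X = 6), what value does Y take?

-2

Intervening sets X = 6 and removes its equation (X := -2*Z - W + 1).
W = max(Z, E) + 1  [with Z=-2, E=2]  = 3
Y = -2*X - 2*Z + 2*W  [with X=6, Z=-2, W=3]  = -2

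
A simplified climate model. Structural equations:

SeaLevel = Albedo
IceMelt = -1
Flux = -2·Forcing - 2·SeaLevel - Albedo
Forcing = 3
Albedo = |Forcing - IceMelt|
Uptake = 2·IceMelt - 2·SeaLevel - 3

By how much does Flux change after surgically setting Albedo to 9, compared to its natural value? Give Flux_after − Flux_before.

do(Albedo=9) replaces the equation Albedo = |Forcing - IceMelt| with the constant Albedo = 9.
SeaLevel = Albedo  [with Albedo=9]  = 9
Flux = -2·Forcing - 2·SeaLevel - Albedo  [with Forcing=3, SeaLevel=9, Albedo=9]  = -33
Without intervention: Albedo = |Forcing - IceMelt|  [with Forcing=3, IceMelt=-1]  = 4; SeaLevel = Albedo  [with Albedo=4]  = 4; Flux = -2·Forcing - 2·SeaLevel - Albedo  [with Forcing=3, SeaLevel=4, Albedo=4]  = -18.
Change = -33 − (-18) = -15.

-15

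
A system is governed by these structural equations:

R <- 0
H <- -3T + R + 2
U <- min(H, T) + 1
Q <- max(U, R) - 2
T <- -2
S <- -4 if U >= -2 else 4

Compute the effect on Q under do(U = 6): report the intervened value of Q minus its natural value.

6

Intervening sets U = 6 and removes its equation (U <- min(H, T) + 1).
Q = max(U, R) - 2  [with U=6, R=0]  = 4
Without intervention: H = -3T + R + 2  [with T=-2, R=0]  = 8; U = min(H, T) + 1  [with H=8, T=-2]  = -1; Q = max(U, R) - 2  [with U=-1, R=0]  = -2.
Change = 4 − (-2) = 6.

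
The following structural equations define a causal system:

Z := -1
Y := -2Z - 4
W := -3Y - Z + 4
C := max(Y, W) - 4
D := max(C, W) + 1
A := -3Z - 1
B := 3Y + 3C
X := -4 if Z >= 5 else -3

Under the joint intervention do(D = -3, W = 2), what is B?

The joint intervention fixes D = -3, W = 2, removing each variable's own equation.
Y = -2Z - 4  [with Z=-1]  = -2
C = max(Y, W) - 4  [with Y=-2, W=2]  = -2
B = 3Y + 3C  [with Y=-2, C=-2]  = -12

-12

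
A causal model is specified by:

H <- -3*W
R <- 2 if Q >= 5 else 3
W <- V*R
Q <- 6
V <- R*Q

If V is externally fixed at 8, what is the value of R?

Under do(V=8), the mechanism V <- R*Q is discarded; V is fixed at 8.
Since R is not a descendant of the intervened variable, it is unaffected.
R = 2 if Q >= 5 else 3  [with Q=6]  = 2

2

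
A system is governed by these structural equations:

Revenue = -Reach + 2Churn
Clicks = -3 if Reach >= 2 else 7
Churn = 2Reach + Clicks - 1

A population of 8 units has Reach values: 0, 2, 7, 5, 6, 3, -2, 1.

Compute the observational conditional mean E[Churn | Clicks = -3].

Observing Clicks=-3 restricts to units where Clicks's equation naturally yields -3: Reach ∈ {2, 7, 5, 6, 3}. In that subpopulation Churn = 0, 10, 6, 8, 2, mean 5.2.

5.2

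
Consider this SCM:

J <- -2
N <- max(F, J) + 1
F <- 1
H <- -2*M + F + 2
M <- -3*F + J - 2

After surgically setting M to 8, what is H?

-13

Intervening sets M = 8 and removes its equation (M <- -3*F + J - 2).
H = -2*M + F + 2  [with M=8, F=1]  = -13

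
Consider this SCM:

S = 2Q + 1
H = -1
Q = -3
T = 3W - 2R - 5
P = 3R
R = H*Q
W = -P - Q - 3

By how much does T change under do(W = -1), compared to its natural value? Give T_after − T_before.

Under do(W=-1), the mechanism W = -P - Q - 3 is discarded; W is fixed at -1.
R = H*Q  [with H=-1, Q=-3]  = 3
T = 3W - 2R - 5  [with W=-1, R=3]  = -14
Without intervention: R = H*Q  [with H=-1, Q=-3]  = 3; P = 3R  [with R=3]  = 9; W = -P - Q - 3  [with P=9, Q=-3]  = -9; T = 3W - 2R - 5  [with W=-9, R=3]  = -38.
Change = -14 − (-38) = 24.

24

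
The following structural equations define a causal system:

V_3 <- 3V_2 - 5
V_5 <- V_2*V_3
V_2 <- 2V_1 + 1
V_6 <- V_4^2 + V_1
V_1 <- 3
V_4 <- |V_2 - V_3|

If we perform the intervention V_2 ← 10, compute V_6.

228

Under do(V_2=10), the mechanism V_2 <- 2V_1 + 1 is discarded; V_2 is fixed at 10.
V_3 = 3V_2 - 5  [with V_2=10]  = 25
V_4 = |V_2 - V_3|  [with V_2=10, V_3=25]  = 15
V_6 = V_4^2 + V_1  [with V_4=15, V_1=3]  = 228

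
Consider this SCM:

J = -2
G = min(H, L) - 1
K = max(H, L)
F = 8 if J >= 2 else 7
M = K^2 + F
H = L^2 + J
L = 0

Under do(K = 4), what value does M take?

23

Under do(K=4), the mechanism K = max(H, L) is discarded; K is fixed at 4.
F = 8 if J >= 2 else 7  [with J=-2]  = 7
M = K^2 + F  [with K=4, F=7]  = 23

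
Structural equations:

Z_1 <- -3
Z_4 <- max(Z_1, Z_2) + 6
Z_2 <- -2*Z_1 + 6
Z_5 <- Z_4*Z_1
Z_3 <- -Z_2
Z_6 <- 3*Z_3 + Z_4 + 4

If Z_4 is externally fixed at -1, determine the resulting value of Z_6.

-33

Under do(Z_4=-1), the mechanism Z_4 <- max(Z_1, Z_2) + 6 is discarded; Z_4 is fixed at -1.
Z_2 = -2*Z_1 + 6  [with Z_1=-3]  = 12
Z_3 = -Z_2  [with Z_2=12]  = -12
Z_6 = 3*Z_3 + Z_4 + 4  [with Z_3=-12, Z_4=-1]  = -33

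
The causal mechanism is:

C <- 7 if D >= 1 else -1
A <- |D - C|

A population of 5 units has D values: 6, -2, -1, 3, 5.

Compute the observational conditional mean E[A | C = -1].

0.5

Conditioning on C=-1 selects the 2 unit(s) with D ∈ {-2, -1}. Their A values: 1, 0. Mean = 0.5.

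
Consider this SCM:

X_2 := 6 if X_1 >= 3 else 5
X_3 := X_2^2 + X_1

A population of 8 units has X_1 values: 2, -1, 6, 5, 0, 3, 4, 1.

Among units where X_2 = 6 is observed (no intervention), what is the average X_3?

40.5

Conditioning on X_2=6 selects the 4 unit(s) with X_1 ∈ {6, 5, 3, 4}. Their X_3 values: 42, 41, 39, 40. Mean = 40.5.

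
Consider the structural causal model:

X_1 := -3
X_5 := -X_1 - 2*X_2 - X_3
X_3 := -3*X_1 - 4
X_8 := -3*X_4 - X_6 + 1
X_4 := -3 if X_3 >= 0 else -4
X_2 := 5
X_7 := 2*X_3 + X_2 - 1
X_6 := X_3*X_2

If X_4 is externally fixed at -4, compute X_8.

do(X_4=-4) replaces the equation X_4 := -3 if X_3 >= 0 else -4 with the constant X_4 = -4.
X_3 = -3*X_1 - 4  [with X_1=-3]  = 5
X_6 = X_3*X_2  [with X_3=5, X_2=5]  = 25
X_8 = -3*X_4 - X_6 + 1  [with X_4=-4, X_6=25]  = -12

-12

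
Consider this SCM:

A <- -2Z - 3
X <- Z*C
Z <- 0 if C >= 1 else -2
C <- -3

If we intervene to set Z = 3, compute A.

-9

The intervention breaks the incoming arrows to Z: Z <- 0 if C >= 1 else -2 no longer applies, and Z = 3.
A = -2Z - 3  [with Z=3]  = -9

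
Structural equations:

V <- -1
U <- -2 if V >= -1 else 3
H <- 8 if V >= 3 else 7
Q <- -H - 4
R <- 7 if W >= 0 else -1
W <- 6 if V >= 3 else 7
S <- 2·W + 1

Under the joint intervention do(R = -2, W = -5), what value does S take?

-9

Under do(R = -2, W = -5), each intervened variable's structural equation is replaced by its fixed value.
S = 2·W + 1  [with W=-5]  = -9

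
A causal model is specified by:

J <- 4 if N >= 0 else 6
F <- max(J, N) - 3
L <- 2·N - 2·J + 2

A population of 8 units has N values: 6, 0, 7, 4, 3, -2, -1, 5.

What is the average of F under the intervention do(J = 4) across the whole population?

1.75

Under do(J=4), J's equation is replaced by J=4 for every unit. Per-unit F: 3, 1, 4, 1, 1, 1, 1, 2. Mean = 1.75.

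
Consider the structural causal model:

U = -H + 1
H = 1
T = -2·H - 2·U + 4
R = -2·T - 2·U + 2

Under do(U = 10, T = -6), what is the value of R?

Setting U = 10, T = -6 by intervention discards those variables' equations.
R = -2·T - 2·U + 2  [with T=-6, U=10]  = -6

-6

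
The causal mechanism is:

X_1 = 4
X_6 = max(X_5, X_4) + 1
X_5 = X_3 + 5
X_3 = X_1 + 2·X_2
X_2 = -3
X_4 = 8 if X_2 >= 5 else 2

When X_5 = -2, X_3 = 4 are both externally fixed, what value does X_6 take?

3

The joint intervention fixes X_5 = -2, X_3 = 4, removing each variable's own equation.
X_4 = 8 if X_2 >= 5 else 2  [with X_2=-3]  = 2
X_6 = max(X_5, X_4) + 1  [with X_5=-2, X_4=2]  = 3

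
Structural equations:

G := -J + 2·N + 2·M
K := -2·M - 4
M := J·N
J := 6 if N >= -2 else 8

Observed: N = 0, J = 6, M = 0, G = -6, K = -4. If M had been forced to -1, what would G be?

-8

The intervention breaks the incoming arrows to M: M := J·N no longer applies, and M = -1.
J = 6 if N >= -2 else 8  [with N=0]  = 6
G = -J + 2·N + 2·M  [with J=6, N=0, M=-1]  = -8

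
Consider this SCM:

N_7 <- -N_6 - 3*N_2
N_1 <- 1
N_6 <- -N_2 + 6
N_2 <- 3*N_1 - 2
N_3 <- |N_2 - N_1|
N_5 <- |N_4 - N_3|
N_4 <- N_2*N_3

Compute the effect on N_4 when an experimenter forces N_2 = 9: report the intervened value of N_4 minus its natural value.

72

Under do(N_2=9), the mechanism N_2 <- 3*N_1 - 2 is discarded; N_2 is fixed at 9.
N_3 = |N_2 - N_1|  [with N_2=9, N_1=1]  = 8
N_4 = N_2*N_3  [with N_2=9, N_3=8]  = 72
Without intervention: N_2 = 3*N_1 - 2  [with N_1=1]  = 1; N_3 = |N_2 - N_1|  [with N_2=1, N_1=1]  = 0; N_4 = N_2*N_3  [with N_2=1, N_3=0]  = 0.
Change = 72 − 0 = 72.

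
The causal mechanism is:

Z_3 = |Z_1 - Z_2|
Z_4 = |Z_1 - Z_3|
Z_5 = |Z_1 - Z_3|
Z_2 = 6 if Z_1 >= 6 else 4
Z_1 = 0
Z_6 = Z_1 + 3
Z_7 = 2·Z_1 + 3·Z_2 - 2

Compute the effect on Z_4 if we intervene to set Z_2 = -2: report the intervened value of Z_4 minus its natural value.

-2

Under do(Z_2=-2), the mechanism Z_2 = 6 if Z_1 >= 6 else 4 is discarded; Z_2 is fixed at -2.
Z_3 = |Z_1 - Z_2|  [with Z_1=0, Z_2=-2]  = 2
Z_4 = |Z_1 - Z_3|  [with Z_1=0, Z_3=2]  = 2
Without intervention: Z_2 = 6 if Z_1 >= 6 else 4  [with Z_1=0]  = 4; Z_3 = |Z_1 - Z_2|  [with Z_1=0, Z_2=4]  = 4; Z_4 = |Z_1 - Z_3|  [with Z_1=0, Z_3=4]  = 4.
Change = 2 − 4 = -2.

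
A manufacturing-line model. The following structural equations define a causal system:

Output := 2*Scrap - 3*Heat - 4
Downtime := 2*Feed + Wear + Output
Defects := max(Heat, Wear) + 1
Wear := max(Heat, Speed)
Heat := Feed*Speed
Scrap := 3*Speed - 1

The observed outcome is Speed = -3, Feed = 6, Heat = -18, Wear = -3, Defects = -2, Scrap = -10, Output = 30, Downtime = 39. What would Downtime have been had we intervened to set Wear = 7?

49

do(Wear=7) replaces the equation Wear := max(Heat, Speed) with the constant Wear = 7.
Heat = Feed*Speed  [with Feed=6, Speed=-3]  = -18
Scrap = 3*Speed - 1  [with Speed=-3]  = -10
Output = 2*Scrap - 3*Heat - 4  [with Scrap=-10, Heat=-18]  = 30
Downtime = 2*Feed + Wear + Output  [with Feed=6, Wear=7, Output=30]  = 49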